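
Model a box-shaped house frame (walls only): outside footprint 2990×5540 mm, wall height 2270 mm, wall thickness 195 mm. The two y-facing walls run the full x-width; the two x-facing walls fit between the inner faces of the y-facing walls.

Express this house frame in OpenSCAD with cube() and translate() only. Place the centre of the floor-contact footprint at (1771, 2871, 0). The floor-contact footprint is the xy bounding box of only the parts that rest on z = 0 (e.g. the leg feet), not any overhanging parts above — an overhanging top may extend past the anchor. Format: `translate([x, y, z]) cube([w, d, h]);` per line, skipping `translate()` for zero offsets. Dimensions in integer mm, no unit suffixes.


translate([276, 101, 0]) cube([2990, 195, 2270]);
translate([276, 5446, 0]) cube([2990, 195, 2270]);
translate([276, 296, 0]) cube([195, 5150, 2270]);
translate([3071, 296, 0]) cube([195, 5150, 2270]);


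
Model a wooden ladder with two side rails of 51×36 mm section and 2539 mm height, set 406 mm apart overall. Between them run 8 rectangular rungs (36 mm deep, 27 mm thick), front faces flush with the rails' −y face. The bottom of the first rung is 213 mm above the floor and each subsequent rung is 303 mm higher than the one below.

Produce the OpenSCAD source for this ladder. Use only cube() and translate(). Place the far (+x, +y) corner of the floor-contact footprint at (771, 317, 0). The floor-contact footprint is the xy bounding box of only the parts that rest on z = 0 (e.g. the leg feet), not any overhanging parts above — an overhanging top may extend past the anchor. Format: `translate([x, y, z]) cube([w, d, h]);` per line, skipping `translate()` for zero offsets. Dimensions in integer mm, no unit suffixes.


// rung span = 406 - 2*51 = 304
// rung[k] z = 213 + k*303
translate([365, 281, 0]) cube([51, 36, 2539]);
translate([720, 281, 0]) cube([51, 36, 2539]);
translate([416, 281, 213]) cube([304, 36, 27]);
translate([416, 281, 516]) cube([304, 36, 27]);
translate([416, 281, 819]) cube([304, 36, 27]);
translate([416, 281, 1122]) cube([304, 36, 27]);
translate([416, 281, 1425]) cube([304, 36, 27]);
translate([416, 281, 1728]) cube([304, 36, 27]);
translate([416, 281, 2031]) cube([304, 36, 27]);
translate([416, 281, 2334]) cube([304, 36, 27]);


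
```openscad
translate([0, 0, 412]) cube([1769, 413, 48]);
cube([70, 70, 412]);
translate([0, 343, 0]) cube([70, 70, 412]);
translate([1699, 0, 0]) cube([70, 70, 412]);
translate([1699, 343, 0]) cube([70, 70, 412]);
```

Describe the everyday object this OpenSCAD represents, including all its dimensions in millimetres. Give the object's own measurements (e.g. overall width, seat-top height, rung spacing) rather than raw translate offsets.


A long wooden bench with a 1769 mm (x) × 413 mm (y) seat, 48 mm thick, its top surface 460 mm above the floor. Four 70 mm square legs at the seat corners, flush with the edges, run from z = 0 to the seat underside.


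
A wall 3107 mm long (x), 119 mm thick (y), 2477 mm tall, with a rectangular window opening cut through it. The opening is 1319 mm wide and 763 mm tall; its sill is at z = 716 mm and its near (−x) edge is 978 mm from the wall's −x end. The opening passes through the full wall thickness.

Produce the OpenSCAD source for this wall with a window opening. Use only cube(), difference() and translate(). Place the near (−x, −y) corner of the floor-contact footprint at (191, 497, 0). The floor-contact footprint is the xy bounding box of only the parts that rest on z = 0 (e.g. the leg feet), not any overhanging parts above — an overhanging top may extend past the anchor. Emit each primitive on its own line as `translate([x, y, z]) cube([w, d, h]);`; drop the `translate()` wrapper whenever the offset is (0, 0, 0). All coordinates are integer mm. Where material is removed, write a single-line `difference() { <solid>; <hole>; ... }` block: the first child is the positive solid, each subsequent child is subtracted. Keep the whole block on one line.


difference() { translate([191, 497, 0]) cube([3107, 119, 2477]); translate([1169, 497, 716]) cube([1319, 119, 763]); }


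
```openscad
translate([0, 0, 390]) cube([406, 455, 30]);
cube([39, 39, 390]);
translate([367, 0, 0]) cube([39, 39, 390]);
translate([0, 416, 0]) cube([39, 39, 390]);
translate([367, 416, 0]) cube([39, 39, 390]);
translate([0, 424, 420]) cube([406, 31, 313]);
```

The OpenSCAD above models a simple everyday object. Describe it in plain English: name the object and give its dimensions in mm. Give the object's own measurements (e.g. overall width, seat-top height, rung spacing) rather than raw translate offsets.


A chair. The seat is a 406×455×30 mm slab with its top at z = 420 mm, on four 39×39 mm corner legs (flush with the seat edges, standing on z = 0). A flat backrest 31 mm thick, 313 mm tall, spans the full seat width and rises from the seat top along its +y edge, rear face flush with the rear of the seat.


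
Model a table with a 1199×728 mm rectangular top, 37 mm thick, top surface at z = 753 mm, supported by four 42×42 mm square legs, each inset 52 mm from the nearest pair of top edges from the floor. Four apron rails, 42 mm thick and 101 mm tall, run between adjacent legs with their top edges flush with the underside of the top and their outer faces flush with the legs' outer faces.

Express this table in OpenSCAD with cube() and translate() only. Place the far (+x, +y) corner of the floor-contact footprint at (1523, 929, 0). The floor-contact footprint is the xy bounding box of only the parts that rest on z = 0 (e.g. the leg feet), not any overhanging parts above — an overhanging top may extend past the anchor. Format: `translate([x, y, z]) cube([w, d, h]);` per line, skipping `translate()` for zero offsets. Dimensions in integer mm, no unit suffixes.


translate([376, 253, 716]) cube([1199, 728, 37]);
translate([428, 305, 0]) cube([42, 42, 716]);
translate([1481, 305, 0]) cube([42, 42, 716]);
translate([428, 887, 0]) cube([42, 42, 716]);
translate([1481, 887, 0]) cube([42, 42, 716]);
translate([470, 305, 615]) cube([1011, 42, 101]);
translate([470, 887, 615]) cube([1011, 42, 101]);
translate([428, 347, 615]) cube([42, 540, 101]);
translate([1481, 347, 615]) cube([42, 540, 101]);


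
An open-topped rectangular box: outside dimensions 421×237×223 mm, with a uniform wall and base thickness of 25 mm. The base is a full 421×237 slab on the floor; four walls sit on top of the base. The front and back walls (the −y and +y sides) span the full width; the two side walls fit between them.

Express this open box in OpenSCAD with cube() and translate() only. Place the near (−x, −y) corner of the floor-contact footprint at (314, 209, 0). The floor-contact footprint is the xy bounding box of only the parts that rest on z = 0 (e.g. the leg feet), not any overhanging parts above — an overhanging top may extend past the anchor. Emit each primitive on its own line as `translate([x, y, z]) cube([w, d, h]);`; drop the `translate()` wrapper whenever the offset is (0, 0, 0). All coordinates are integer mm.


translate([314, 209, 0]) cube([421, 237, 25]);
translate([314, 209, 25]) cube([421, 25, 198]);
translate([314, 421, 25]) cube([421, 25, 198]);
translate([314, 234, 25]) cube([25, 187, 198]);
translate([710, 234, 25]) cube([25, 187, 198]);


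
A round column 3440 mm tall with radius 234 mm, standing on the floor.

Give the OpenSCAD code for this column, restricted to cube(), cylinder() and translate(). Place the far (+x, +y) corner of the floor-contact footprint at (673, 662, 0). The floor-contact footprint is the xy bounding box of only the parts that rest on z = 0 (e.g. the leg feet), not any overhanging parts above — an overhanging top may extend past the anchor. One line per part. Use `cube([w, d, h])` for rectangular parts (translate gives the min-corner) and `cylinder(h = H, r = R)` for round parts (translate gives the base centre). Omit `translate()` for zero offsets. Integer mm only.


translate([439, 428, 0]) cylinder(h = 3440, r = 234);


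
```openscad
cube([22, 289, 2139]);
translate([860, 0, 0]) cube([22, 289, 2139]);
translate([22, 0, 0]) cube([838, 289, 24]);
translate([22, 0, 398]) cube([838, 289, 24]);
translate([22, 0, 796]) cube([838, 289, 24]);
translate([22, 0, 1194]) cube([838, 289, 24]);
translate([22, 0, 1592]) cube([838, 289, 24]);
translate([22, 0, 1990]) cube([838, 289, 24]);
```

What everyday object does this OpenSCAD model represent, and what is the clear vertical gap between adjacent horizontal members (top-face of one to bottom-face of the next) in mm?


A bookshelf. The clear shelf gap is 374 mm.

Two tall side panels with 6 horizontal boards between them — a bookshelf. The first two shelf undersides are at z = 0 and z = 398; with shelf thickness 24, the clear gap is 398 − 0 − 24 = 374 mm.


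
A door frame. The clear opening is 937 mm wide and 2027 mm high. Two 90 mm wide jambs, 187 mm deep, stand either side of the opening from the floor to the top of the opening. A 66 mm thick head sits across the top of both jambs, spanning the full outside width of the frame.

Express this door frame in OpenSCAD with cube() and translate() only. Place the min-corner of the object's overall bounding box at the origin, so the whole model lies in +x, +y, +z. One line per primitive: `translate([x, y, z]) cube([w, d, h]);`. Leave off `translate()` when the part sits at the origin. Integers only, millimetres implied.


cube([90, 187, 2027]);
translate([1027, 0, 0]) cube([90, 187, 2027]);
translate([0, 0, 2027]) cube([1117, 187, 66]);


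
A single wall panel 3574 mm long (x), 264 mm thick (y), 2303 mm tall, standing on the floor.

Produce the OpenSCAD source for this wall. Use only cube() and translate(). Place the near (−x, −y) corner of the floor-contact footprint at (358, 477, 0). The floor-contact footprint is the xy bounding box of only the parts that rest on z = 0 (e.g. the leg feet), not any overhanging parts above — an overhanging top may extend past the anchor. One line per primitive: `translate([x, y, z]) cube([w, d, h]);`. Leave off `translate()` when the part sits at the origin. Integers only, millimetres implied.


translate([358, 477, 0]) cube([3574, 264, 2303]);


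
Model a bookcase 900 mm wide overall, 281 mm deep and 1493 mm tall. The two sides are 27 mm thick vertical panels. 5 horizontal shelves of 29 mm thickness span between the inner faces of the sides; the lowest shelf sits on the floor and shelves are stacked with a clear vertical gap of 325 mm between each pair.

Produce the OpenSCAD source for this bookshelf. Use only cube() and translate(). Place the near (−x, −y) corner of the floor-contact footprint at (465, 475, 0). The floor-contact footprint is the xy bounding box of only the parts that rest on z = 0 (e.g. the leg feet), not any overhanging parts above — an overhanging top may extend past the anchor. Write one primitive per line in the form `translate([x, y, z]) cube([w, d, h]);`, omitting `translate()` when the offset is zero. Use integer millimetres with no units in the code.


translate([465, 475, 0]) cube([27, 281, 1493]);
translate([1338, 475, 0]) cube([27, 281, 1493]);
translate([492, 475, 0]) cube([846, 281, 29]);
translate([492, 475, 354]) cube([846, 281, 29]);
translate([492, 475, 708]) cube([846, 281, 29]);
translate([492, 475, 1062]) cube([846, 281, 29]);
translate([492, 475, 1416]) cube([846, 281, 29]);


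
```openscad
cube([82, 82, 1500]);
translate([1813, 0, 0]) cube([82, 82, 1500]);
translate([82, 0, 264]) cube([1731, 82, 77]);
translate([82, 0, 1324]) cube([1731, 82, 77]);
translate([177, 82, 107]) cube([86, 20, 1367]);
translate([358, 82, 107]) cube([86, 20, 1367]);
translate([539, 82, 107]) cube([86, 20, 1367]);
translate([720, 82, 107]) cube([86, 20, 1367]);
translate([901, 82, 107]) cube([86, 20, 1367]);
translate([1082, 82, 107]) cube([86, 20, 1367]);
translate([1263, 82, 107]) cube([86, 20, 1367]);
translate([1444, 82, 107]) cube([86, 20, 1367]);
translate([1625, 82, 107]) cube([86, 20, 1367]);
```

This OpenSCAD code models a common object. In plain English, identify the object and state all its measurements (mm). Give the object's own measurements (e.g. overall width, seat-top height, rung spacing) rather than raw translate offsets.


A fence section. Two 82×82 mm posts, 1500 mm tall, stand on the floor with a clear span of 1731 mm between their inner faces. Two horizontal rails of 82×77 mm section span the gap between the posts with their undersides at z = 264 mm and z = 1324 mm, flush with the posts' −y face. 9 pickets, each 86 mm wide, 20 mm thick and 1367 mm tall, are fixed to the +y face of the rails with their bottoms at z = 107 mm, spaced across the span with a 95 mm gap after the −x post and between neighbouring pickets, with 102 mm left before the +x post.


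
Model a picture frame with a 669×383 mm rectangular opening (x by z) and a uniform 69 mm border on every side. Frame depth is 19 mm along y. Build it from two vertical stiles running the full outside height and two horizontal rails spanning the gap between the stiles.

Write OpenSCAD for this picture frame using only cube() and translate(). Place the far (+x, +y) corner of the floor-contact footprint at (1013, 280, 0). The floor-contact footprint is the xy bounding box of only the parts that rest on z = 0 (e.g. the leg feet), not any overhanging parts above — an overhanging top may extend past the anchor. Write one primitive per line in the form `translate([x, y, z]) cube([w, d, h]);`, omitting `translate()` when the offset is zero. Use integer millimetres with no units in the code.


translate([206, 261, 0]) cube([69, 19, 521]);
translate([944, 261, 0]) cube([69, 19, 521]);
translate([275, 261, 0]) cube([669, 19, 69]);
translate([275, 261, 452]) cube([669, 19, 69]);


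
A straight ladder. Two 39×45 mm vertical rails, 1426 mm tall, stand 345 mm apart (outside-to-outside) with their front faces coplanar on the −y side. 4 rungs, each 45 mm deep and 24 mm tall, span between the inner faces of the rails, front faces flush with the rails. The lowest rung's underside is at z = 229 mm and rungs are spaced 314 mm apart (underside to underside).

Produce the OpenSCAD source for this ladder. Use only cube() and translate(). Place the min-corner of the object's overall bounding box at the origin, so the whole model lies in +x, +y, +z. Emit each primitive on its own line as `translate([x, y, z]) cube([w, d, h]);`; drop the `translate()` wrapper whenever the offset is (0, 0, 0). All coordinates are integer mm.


// rung span = 345 - 2*39 = 267
// rung[k] z = 229 + k*314
cube([39, 45, 1426]);
translate([306, 0, 0]) cube([39, 45, 1426]);
translate([39, 0, 229]) cube([267, 45, 24]);
translate([39, 0, 543]) cube([267, 45, 24]);
translate([39, 0, 857]) cube([267, 45, 24]);
translate([39, 0, 1171]) cube([267, 45, 24]);


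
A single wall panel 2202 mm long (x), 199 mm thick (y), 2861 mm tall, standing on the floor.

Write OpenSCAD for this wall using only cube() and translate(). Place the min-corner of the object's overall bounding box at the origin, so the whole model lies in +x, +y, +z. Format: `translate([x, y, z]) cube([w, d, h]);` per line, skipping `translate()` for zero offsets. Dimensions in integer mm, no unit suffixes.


cube([2202, 199, 2861]);


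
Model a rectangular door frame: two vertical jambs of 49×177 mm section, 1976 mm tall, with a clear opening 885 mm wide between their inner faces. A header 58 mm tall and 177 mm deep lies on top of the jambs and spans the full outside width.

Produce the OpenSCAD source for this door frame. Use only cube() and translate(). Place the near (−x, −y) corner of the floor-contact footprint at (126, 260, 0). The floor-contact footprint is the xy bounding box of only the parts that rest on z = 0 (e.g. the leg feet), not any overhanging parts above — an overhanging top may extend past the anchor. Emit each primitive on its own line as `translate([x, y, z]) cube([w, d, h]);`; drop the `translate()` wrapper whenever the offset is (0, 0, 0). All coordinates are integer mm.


translate([126, 260, 0]) cube([49, 177, 1976]);
translate([1060, 260, 0]) cube([49, 177, 1976]);
translate([126, 260, 1976]) cube([983, 177, 58]);


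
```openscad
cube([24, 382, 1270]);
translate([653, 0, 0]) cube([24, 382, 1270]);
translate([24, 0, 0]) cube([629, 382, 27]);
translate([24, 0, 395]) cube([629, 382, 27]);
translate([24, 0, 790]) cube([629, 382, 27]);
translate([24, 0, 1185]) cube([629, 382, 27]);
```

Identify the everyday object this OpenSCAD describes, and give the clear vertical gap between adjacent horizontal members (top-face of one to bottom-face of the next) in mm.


A bookshelf. The clear shelf gap is 368 mm.

Two tall side panels with 4 horizontal boards between them — a bookshelf. The first two shelf undersides are at z = 0 and z = 395; with shelf thickness 27, the clear gap is 395 − 0 − 27 = 368 mm.


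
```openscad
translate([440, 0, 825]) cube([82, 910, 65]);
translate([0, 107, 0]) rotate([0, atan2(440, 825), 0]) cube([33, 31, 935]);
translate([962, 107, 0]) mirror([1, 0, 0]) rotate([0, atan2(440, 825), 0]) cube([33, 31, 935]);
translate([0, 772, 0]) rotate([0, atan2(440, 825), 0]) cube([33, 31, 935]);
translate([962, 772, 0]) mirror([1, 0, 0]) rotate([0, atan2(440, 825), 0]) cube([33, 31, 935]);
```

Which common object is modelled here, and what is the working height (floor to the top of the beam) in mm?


A sawhorse. The overall height is 890 mm.

A beam across two mirrored pairs of raked legs — a sawhorse. The beam's underside is at z = 825 (matching the legs' vertical rise in atan2(440, 825)) and the beam is 65 mm tall, so its top is at 825 + 65 = 890 mm. The raked legs top out at the beam's underside, so that is the highest point.


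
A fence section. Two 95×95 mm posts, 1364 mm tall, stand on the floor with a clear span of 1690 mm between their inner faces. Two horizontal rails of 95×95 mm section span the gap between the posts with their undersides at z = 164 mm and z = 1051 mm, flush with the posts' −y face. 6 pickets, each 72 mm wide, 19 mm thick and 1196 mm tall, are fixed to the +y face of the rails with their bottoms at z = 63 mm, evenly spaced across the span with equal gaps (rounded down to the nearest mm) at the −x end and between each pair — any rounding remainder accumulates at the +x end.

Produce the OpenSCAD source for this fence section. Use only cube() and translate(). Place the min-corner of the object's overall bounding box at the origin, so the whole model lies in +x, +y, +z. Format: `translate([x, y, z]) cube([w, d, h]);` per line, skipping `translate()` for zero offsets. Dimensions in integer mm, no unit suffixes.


cube([95, 95, 1364]);
translate([1785, 0, 0]) cube([95, 95, 1364]);
translate([95, 0, 164]) cube([1690, 95, 95]);
translate([95, 0, 1051]) cube([1690, 95, 95]);
translate([274, 95, 63]) cube([72, 19, 1196]);
translate([525, 95, 63]) cube([72, 19, 1196]);
translate([776, 95, 63]) cube([72, 19, 1196]);
translate([1027, 95, 63]) cube([72, 19, 1196]);
translate([1278, 95, 63]) cube([72, 19, 1196]);
translate([1529, 95, 63]) cube([72, 19, 1196]);


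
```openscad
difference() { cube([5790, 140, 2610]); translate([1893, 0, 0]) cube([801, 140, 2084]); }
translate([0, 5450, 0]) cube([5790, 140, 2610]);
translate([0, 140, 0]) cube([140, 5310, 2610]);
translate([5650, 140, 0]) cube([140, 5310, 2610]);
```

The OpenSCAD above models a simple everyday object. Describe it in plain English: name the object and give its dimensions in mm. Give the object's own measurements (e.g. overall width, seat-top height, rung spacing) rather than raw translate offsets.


A single room: four walls, each 2610 mm tall and 140 mm thick, enclosing an outside footprint 5790×5590 mm (x × y), no floor or roof. The front and back walls (−y and +y sides) run the full x-width; the side walls fit between their inner faces. A door opening 801 mm wide and 2084 mm tall is cut through the front wall from the floor up, its −x edge 1893 mm from the wall's −x end.


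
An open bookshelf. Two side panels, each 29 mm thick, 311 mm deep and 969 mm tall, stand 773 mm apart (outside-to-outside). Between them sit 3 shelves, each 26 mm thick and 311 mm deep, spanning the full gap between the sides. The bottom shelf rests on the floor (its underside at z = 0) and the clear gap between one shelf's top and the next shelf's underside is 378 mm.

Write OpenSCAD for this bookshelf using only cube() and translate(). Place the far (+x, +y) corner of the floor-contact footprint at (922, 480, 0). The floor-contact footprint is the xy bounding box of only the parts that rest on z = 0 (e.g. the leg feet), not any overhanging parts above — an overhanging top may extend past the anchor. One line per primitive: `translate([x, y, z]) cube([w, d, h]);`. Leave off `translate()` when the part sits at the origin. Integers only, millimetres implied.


translate([149, 169, 0]) cube([29, 311, 969]);
translate([893, 169, 0]) cube([29, 311, 969]);
translate([178, 169, 0]) cube([715, 311, 26]);
translate([178, 169, 404]) cube([715, 311, 26]);
translate([178, 169, 808]) cube([715, 311, 26]);


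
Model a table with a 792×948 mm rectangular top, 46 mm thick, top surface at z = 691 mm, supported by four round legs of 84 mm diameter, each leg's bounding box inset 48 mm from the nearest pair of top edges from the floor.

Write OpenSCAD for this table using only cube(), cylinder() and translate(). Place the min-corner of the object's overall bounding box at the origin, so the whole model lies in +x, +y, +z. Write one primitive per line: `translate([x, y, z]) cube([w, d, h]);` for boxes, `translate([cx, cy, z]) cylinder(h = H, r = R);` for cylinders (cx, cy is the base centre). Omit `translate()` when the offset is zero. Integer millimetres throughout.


translate([0, 0, 645]) cube([792, 948, 46]);
translate([90, 90, 0]) cylinder(h = 645, r = 42);
translate([702, 90, 0]) cylinder(h = 645, r = 42);
translate([90, 858, 0]) cylinder(h = 645, r = 42);
translate([702, 858, 0]) cylinder(h = 645, r = 42);


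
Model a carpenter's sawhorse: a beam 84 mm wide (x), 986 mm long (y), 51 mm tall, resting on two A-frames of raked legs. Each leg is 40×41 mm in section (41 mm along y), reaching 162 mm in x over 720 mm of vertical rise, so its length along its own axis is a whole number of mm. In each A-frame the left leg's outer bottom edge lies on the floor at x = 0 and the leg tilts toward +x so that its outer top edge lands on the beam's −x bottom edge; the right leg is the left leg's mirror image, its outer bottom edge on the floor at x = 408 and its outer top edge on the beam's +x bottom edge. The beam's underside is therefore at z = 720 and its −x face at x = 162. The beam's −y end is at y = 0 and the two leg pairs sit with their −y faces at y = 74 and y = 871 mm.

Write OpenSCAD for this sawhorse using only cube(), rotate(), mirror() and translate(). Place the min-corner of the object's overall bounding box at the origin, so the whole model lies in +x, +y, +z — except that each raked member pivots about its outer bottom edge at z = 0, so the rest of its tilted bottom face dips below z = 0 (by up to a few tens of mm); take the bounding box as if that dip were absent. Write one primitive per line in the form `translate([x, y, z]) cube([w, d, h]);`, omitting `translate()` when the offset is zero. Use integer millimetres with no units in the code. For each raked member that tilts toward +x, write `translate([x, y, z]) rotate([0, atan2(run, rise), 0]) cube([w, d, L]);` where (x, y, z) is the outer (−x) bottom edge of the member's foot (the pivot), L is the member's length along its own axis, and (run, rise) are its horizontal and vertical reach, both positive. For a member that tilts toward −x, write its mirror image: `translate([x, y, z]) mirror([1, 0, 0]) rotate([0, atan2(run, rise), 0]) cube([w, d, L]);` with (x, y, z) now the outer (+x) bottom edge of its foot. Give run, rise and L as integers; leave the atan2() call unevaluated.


translate([162, 0, 720]) cube([84, 986, 51]);
translate([0, 74, 0]) rotate([0, atan2(162, 720), 0]) cube([40, 41, 738]);
translate([408, 74, 0]) mirror([1, 0, 0]) rotate([0, atan2(162, 720), 0]) cube([40, 41, 738]);
translate([0, 871, 0]) rotate([0, atan2(162, 720), 0]) cube([40, 41, 738]);
translate([408, 871, 0]) mirror([1, 0, 0]) rotate([0, atan2(162, 720), 0]) cube([40, 41, 738]);


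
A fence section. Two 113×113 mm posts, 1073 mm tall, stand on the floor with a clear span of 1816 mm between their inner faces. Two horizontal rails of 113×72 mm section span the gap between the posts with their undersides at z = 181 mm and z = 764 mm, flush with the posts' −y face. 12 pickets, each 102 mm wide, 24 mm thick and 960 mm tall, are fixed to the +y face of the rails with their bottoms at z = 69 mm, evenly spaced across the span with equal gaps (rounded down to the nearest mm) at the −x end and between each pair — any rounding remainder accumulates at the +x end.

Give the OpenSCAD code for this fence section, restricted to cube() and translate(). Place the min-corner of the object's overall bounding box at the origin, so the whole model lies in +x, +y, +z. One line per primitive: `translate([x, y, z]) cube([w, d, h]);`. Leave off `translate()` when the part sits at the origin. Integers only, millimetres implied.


cube([113, 113, 1073]);
translate([1929, 0, 0]) cube([113, 113, 1073]);
translate([113, 0, 181]) cube([1816, 113, 72]);
translate([113, 0, 764]) cube([1816, 113, 72]);
translate([158, 113, 69]) cube([102, 24, 960]);
translate([305, 113, 69]) cube([102, 24, 960]);
translate([452, 113, 69]) cube([102, 24, 960]);
translate([599, 113, 69]) cube([102, 24, 960]);
translate([746, 113, 69]) cube([102, 24, 960]);
translate([893, 113, 69]) cube([102, 24, 960]);
translate([1040, 113, 69]) cube([102, 24, 960]);
translate([1187, 113, 69]) cube([102, 24, 960]);
translate([1334, 113, 69]) cube([102, 24, 960]);
translate([1481, 113, 69]) cube([102, 24, 960]);
translate([1628, 113, 69]) cube([102, 24, 960]);
translate([1775, 113, 69]) cube([102, 24, 960]);


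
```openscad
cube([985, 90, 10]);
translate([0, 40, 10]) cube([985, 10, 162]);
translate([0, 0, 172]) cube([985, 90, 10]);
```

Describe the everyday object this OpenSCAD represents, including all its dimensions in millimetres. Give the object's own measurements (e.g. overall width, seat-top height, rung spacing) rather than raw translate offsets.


An I-beam lying along x, 985 mm long. Overall section height 182 mm. Two flanges 90 mm wide (y) and 10 mm thick, one on the floor and one at the top; a web 10 mm thick runs between them, centred on the flange width.


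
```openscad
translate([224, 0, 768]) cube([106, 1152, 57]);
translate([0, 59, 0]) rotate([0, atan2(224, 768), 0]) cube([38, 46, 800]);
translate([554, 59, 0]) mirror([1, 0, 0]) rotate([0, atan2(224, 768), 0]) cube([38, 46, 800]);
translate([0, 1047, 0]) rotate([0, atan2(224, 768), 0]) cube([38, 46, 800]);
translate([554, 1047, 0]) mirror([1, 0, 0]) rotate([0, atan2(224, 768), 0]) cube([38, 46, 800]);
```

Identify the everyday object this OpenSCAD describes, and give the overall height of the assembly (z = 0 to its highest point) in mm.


A sawhorse. The overall height is 825 mm.

A beam across two mirrored pairs of raked legs — a sawhorse. The beam's underside is at z = 768 (matching the legs' vertical rise in atan2(224, 768)) and the beam is 57 mm tall, so its top is at 768 + 57 = 825 mm. The raked legs top out at the beam's underside, so that is the highest point.


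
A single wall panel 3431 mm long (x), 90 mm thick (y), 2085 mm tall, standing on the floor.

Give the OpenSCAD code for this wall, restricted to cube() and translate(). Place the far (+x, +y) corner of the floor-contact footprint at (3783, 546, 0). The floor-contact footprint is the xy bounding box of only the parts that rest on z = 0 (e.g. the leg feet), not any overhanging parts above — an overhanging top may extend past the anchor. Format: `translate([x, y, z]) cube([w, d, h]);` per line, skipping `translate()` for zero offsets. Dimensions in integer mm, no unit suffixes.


translate([352, 456, 0]) cube([3431, 90, 2085]);


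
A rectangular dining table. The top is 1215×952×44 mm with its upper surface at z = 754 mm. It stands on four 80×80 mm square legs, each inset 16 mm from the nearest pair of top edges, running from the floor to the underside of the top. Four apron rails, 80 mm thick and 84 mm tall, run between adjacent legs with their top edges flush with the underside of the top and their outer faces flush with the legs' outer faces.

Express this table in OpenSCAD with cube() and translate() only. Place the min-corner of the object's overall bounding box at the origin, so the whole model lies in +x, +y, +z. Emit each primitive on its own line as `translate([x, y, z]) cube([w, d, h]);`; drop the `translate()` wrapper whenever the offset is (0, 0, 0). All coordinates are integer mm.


translate([0, 0, 710]) cube([1215, 952, 44]);
translate([16, 16, 0]) cube([80, 80, 710]);
translate([1119, 16, 0]) cube([80, 80, 710]);
translate([16, 856, 0]) cube([80, 80, 710]);
translate([1119, 856, 0]) cube([80, 80, 710]);
translate([96, 16, 626]) cube([1023, 80, 84]);
translate([96, 856, 626]) cube([1023, 80, 84]);
translate([16, 96, 626]) cube([80, 760, 84]);
translate([1119, 96, 626]) cube([80, 760, 84]);


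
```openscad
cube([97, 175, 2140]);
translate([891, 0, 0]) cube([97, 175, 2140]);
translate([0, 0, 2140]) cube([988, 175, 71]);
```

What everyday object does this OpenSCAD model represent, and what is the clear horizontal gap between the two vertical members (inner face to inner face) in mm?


A door frame. The clear opening width is 794 mm.

Two 2140 mm tall posts with a header on top — a door frame. The left jamb is 97 mm wide at x = 0; the right jamb starts at x = 891. The clear opening is 891 − 97 = 794 mm.


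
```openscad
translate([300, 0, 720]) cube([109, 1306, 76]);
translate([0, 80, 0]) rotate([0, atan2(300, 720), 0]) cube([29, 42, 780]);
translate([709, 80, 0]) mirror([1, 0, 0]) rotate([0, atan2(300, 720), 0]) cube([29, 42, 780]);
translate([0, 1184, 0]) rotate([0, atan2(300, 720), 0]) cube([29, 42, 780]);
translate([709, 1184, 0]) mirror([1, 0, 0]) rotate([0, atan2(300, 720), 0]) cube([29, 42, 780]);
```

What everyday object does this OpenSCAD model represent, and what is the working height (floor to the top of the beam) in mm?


A sawhorse. The overall height is 796 mm.

A beam across two mirrored pairs of raked legs — a sawhorse. The beam's underside is at z = 720 (matching the legs' vertical rise in atan2(300, 720)) and the beam is 76 mm tall, so its top is at 720 + 76 = 796 mm. The raked legs top out at the beam's underside, so that is the highest point.


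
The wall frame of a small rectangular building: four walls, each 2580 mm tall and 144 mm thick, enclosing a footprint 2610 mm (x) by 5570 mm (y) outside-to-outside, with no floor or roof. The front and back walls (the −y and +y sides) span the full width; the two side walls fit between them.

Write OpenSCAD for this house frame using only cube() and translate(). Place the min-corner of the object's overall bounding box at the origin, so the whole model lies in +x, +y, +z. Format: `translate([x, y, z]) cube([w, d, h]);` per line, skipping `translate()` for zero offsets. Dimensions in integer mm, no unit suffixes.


cube([2610, 144, 2580]);
translate([0, 5426, 0]) cube([2610, 144, 2580]);
translate([0, 144, 0]) cube([144, 5282, 2580]);
translate([2466, 144, 0]) cube([144, 5282, 2580]);


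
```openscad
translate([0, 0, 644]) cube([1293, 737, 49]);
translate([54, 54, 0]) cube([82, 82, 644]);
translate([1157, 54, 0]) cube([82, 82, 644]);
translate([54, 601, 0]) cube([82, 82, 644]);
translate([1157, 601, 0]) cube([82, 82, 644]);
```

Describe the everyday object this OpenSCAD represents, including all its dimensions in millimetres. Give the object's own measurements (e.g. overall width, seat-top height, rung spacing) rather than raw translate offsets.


A rectangular dining table. The top is 1293×737×49 mm with its upper surface at z = 693 mm. It stands on four 82×82 mm square legs, each inset 54 mm from the nearest pair of top edges, running from the floor to the underside of the top.


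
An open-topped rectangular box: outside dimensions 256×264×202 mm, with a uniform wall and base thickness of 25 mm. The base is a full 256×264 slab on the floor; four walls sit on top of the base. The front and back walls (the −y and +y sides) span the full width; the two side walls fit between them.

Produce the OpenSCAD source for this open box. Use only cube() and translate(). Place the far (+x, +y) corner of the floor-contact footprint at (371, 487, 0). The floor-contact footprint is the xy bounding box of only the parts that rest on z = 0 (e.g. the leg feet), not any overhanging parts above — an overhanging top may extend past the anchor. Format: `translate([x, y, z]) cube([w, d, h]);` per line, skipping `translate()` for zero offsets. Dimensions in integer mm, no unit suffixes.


translate([115, 223, 0]) cube([256, 264, 25]);
translate([115, 223, 25]) cube([256, 25, 177]);
translate([115, 462, 25]) cube([256, 25, 177]);
translate([115, 248, 25]) cube([25, 214, 177]);
translate([346, 248, 25]) cube([25, 214, 177]);


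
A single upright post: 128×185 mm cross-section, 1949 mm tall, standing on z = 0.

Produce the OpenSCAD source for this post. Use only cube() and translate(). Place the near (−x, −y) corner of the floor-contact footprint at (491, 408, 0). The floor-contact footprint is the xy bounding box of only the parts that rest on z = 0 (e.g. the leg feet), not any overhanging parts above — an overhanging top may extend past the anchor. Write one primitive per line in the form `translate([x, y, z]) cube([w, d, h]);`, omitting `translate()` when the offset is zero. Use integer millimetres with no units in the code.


translate([491, 408, 0]) cube([128, 185, 1949]);


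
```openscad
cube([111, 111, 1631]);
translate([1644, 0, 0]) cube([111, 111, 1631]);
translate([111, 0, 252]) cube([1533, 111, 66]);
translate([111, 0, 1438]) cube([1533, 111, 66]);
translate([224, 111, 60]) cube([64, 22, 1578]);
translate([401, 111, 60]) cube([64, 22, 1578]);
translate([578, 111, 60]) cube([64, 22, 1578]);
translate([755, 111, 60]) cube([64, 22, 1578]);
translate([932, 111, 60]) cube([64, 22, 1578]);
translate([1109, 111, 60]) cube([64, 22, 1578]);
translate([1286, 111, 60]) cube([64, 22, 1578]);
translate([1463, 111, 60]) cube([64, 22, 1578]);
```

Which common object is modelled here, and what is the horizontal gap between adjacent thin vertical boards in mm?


A fence section. The picket gap is 113 mm.

Two posts, two rails, 8 pickets — a fence section. Span 1533 mm holds 8 pickets of 64 mm with 9 equal gaps: ⌊(1533 − 8·64) / 9⌋ = 113 mm.


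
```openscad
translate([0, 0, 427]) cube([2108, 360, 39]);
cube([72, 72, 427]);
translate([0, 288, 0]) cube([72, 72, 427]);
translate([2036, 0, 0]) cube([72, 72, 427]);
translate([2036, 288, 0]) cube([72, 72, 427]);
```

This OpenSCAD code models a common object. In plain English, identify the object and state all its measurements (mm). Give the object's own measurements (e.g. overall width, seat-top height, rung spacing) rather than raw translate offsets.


A bench: a 2108×360 mm seat slab, 39 mm thick, top at z = 466 mm, on four 72×72 mm square legs flush with the seat corners and standing on z = 0.


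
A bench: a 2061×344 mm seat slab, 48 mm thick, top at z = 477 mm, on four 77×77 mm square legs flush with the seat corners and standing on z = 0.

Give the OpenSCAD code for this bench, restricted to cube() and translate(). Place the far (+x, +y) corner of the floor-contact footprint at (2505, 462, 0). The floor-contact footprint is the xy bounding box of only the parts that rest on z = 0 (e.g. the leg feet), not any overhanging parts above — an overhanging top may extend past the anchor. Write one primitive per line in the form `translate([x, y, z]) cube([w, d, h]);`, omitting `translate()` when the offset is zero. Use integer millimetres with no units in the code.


// leg_h = 477 − 48 = 429
translate([444, 118, 429]) cube([2061, 344, 48]);
translate([444, 118, 0]) cube([77, 77, 429]);
translate([444, 385, 0]) cube([77, 77, 429]);
translate([2428, 118, 0]) cube([77, 77, 429]);
translate([2428, 385, 0]) cube([77, 77, 429]);


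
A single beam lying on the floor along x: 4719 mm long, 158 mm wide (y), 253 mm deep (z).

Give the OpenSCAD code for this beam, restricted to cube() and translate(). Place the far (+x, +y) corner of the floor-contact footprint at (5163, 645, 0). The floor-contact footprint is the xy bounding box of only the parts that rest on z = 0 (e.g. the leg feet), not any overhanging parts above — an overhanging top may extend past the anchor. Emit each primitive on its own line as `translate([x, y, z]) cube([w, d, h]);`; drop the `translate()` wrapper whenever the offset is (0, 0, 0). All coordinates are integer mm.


translate([444, 487, 0]) cube([4719, 158, 253]);


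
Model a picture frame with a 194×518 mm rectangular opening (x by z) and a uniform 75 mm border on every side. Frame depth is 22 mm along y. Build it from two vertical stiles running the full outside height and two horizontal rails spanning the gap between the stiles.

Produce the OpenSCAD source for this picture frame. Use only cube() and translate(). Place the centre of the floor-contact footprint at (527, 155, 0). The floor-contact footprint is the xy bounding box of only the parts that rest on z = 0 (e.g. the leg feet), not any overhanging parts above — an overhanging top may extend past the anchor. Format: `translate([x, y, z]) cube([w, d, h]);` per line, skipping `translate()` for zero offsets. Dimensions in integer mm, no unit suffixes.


translate([355, 144, 0]) cube([75, 22, 668]);
translate([624, 144, 0]) cube([75, 22, 668]);
translate([430, 144, 0]) cube([194, 22, 75]);
translate([430, 144, 593]) cube([194, 22, 75]);


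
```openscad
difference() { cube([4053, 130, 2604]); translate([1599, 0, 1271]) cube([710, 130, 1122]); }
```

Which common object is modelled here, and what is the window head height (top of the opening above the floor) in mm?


A wall with a window opening. The window head height is 2393 mm.

A wall with a rectangular opening subtracted — a window. Sill at z = 1271, opening 1122 mm tall, so the head is at 1271 + 1122 = 2393 mm.


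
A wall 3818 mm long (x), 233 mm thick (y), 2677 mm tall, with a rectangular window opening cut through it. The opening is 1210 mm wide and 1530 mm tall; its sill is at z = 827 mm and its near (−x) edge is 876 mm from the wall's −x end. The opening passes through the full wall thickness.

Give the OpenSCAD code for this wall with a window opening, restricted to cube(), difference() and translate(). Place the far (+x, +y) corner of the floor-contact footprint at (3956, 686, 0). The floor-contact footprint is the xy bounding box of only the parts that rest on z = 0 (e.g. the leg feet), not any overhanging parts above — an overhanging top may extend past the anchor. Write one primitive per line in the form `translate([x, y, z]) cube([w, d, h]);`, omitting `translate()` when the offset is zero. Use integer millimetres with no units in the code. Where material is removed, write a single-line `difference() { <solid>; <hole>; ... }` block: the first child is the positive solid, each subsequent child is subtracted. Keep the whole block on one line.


difference() { translate([138, 453, 0]) cube([3818, 233, 2677]); translate([1014, 453, 827]) cube([1210, 233, 1530]); }


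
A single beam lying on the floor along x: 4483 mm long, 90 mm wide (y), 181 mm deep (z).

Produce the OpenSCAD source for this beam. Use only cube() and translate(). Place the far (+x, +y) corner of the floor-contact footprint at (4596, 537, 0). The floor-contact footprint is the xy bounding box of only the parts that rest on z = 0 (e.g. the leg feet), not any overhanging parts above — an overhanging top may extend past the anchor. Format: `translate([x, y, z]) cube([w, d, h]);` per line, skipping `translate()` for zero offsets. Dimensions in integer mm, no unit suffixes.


translate([113, 447, 0]) cube([4483, 90, 181]);
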